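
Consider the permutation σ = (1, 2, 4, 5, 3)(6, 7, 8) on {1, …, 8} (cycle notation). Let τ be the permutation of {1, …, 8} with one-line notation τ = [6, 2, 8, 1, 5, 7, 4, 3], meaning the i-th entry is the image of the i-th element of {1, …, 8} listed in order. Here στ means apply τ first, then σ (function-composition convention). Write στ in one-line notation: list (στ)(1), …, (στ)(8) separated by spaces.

(στ)(x) = σ(τ(x)). Computing each image: σ(τ(1)) = σ(6) = 7, σ(τ(2)) = σ(2) = 4, σ(τ(3)) = σ(8) = 6, σ(τ(4)) = σ(1) = 2, σ(τ(5)) = σ(5) = 3, σ(τ(6)) = σ(7) = 8, σ(τ(7)) = σ(4) = 5, σ(τ(8)) = σ(3) = 1.
Hence στ = [7 4 6 2 3 8 5 1].

7 4 6 2 3 8 5 1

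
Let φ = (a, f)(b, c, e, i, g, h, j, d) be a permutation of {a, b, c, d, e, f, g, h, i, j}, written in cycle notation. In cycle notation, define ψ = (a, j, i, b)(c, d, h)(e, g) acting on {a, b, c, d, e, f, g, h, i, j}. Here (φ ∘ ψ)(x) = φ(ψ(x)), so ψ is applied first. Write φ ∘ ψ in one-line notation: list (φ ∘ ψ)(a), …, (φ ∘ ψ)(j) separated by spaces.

Chase each element through ψ then φ: a → j → d; b → a → f; c → d → b; d → h → j; e → g → h; f → f → a; g → e → i; h → c → e; i → b → c; j → i → g.
Collecting the images, φ ∘ ψ = [d f b j h a i e c g].

d f b j h a i e c g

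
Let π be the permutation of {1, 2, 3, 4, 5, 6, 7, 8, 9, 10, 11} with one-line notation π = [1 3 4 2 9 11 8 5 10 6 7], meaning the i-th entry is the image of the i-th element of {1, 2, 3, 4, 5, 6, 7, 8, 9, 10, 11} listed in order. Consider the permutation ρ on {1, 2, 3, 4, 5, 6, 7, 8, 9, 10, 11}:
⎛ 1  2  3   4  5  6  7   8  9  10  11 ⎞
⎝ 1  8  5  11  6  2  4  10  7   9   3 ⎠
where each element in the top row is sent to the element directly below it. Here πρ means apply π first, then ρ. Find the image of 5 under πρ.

7

π(5) = 9, then ρ(9) = 7; composing gives (πρ)(5) = 7.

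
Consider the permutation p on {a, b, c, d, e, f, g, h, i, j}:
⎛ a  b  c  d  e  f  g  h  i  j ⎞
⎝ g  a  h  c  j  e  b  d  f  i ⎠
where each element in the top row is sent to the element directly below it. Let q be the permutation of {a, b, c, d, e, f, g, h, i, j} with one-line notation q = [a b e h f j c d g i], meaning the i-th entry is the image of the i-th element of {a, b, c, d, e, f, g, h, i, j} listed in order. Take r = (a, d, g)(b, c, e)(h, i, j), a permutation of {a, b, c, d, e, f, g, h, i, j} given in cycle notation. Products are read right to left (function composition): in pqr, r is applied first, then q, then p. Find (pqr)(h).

Chase h: r(h) = i; q(i) = g; p(g) = b. Hence (pqr)(h) = b.

b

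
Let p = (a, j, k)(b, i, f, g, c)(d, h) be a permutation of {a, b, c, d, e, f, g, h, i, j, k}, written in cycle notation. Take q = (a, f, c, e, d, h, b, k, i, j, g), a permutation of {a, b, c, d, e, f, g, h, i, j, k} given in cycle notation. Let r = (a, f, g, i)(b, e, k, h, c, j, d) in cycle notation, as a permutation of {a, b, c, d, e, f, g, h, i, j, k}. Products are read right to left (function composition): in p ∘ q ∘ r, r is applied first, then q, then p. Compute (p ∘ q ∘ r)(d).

a

Apply the permutations in order: r(d) = b, then q(b) = k, then p(k) = a. So (p ∘ q ∘ r)(d) = a.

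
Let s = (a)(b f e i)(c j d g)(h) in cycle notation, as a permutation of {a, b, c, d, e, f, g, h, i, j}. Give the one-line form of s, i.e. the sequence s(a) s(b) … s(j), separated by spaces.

Each element maps to the next entry in its cycle (wrapping to the front): a↦a, b↦f, c↦j, d↦g, e↦i, f↦e, g↦c, h↦h, i↦b, j↦d.
So the one-line form is a f j g i e c h b d.

a f j g i e c h b d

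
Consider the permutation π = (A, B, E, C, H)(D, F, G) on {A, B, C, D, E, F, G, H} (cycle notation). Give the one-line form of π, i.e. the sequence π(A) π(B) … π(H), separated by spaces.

Reading each image from the cycles: A↦B, B↦E, C↦H, D↦F, E↦C, F↦G, G↦D, H↦A.
Listing these in domain order gives B E H F C G D A.

B E H F C G D A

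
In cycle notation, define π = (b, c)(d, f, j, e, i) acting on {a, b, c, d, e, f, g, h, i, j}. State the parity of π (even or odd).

The cycle lengths are 5, 2, 1, 1, 1.
A cycle of length ℓ contributes ℓ−1 transpositions, so π is a product of 4 + 1 = 5 transpositions — odd.

odd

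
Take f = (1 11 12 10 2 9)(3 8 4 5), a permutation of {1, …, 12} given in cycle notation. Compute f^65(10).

10 lies in the 6-cycle (1 11 12 10 2 9).
On a 6-cycle, f^6 is the identity, so f^65 = f^5 there (65 ≡ 5 mod 6).
Advancing 5 steps from 10: 10 → 2 → 9 → 1 → 11 → 12.

12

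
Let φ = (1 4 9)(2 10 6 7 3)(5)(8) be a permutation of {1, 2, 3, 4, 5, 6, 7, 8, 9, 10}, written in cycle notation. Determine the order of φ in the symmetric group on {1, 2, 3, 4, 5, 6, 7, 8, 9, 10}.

The disjoint cycles have lengths 5, 3, 1, 1.
The order is lcm(5, 3) = 15.

15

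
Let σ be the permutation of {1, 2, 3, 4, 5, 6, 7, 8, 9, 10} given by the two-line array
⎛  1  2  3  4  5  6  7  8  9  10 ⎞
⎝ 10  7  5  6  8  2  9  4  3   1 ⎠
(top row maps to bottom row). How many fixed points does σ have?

No element satisfies σ(x) = x, so there are 0 fixed points.

0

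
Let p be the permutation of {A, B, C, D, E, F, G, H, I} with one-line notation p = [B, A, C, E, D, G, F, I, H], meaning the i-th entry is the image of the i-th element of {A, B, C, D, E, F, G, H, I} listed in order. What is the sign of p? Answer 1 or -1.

In disjoint-cycle form the cycle lengths are 2, 2, 2, 2, 1.
A cycle of length ℓ contributes ℓ−1 transpositions, so p is a product of 1 + 1 + 1 + 1 = 4 transpositions — even.

1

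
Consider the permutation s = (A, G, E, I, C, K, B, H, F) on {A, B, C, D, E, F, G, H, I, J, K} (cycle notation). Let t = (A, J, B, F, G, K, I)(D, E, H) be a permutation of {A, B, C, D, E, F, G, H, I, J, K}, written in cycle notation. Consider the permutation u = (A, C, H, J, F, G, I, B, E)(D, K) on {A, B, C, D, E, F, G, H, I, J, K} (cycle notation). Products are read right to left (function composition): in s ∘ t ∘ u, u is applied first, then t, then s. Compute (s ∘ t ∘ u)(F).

Chase F: u(F) = G; t(G) = K; s(K) = B. Hence (s ∘ t ∘ u)(F) = B.

B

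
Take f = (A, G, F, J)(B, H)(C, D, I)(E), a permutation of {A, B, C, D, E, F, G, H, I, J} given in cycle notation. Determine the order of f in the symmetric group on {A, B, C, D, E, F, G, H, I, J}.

12

The disjoint cycles have lengths 4, 3, 2, 1.
The order is lcm(4, 3, 2) = 12.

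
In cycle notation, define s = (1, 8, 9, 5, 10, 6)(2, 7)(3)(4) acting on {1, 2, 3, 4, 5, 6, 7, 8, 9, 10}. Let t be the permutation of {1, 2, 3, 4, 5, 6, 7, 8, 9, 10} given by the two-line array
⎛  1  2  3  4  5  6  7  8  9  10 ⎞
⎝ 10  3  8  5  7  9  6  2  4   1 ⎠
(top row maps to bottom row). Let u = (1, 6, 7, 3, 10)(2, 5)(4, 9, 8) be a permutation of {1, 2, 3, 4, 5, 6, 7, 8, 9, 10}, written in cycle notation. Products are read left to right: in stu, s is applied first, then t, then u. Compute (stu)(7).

Chase 7: s(7) = 2; t(2) = 3; u(3) = 10. Hence (stu)(7) = 10.

10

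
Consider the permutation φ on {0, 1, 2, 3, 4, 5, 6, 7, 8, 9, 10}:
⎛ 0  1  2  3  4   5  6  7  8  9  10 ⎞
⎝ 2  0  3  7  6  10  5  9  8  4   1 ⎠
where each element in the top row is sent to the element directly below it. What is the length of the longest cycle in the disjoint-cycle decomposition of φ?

Decomposing into disjoint cycles gives (0, 2, 3, 7, 9, 4, 6, 5, 10, 1); the longest has length 10.

10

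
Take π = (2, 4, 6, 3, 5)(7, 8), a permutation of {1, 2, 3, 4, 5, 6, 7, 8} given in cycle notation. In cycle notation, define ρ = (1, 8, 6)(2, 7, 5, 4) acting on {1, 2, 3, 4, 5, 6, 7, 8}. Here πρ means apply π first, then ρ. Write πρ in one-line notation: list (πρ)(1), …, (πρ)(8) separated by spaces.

8 2 4 1 7 3 6 5

(πρ)(x) = ρ(π(x)). Computing each image: ρ(π(1)) = ρ(1) = 8, ρ(π(2)) = ρ(4) = 2, ρ(π(3)) = ρ(5) = 4, ρ(π(4)) = ρ(6) = 1, ρ(π(5)) = ρ(2) = 7, ρ(π(6)) = ρ(3) = 3, ρ(π(7)) = ρ(8) = 6, ρ(π(8)) = ρ(7) = 5.
Hence πρ = [8 2 4 1 7 3 6 5].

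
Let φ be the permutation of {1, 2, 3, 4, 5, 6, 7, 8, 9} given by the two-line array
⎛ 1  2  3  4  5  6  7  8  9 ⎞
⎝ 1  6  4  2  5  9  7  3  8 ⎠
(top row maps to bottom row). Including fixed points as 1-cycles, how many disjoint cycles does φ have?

4

The cycle decomposition is (1)(2 6 9 8 3 4)(5)(7), which has 4 cycles (counting 1-cycles).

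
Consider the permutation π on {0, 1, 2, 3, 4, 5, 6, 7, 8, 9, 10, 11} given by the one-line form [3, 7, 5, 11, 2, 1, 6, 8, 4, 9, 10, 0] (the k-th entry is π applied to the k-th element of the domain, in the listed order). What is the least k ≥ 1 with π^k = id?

Decomposing into disjoint cycles gives cycle lengths 6, 3, 1, 1, 1.
The order is lcm(6, 3) = 6.

6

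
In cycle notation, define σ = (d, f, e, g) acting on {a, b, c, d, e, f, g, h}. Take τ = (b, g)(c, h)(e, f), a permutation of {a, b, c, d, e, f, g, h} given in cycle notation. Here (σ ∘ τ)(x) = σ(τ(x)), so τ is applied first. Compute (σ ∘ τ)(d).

f

τ(d) = d, then σ(d) = f; composing gives (σ ∘ τ)(d) = f.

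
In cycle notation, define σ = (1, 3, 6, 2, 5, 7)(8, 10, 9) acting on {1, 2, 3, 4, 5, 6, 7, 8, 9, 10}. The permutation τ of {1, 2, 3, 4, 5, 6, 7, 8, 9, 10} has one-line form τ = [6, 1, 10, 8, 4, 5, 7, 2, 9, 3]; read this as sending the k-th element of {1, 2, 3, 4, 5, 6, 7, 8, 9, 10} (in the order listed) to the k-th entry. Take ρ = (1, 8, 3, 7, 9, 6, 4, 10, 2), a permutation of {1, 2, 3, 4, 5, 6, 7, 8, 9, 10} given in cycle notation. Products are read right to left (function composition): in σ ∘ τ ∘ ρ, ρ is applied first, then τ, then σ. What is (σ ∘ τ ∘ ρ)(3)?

1

Apply the permutations in order: ρ(3) = 7, then τ(7) = 7, then σ(7) = 1. So (σ ∘ τ ∘ ρ)(3) = 1.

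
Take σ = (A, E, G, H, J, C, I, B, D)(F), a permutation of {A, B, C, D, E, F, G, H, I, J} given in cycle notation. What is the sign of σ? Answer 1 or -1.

1

The cycle lengths are 9, 1.
A cycle is odd iff its length is even; σ has 0 even-length cycles, so sgn(σ) = (−1)^0 and σ is even.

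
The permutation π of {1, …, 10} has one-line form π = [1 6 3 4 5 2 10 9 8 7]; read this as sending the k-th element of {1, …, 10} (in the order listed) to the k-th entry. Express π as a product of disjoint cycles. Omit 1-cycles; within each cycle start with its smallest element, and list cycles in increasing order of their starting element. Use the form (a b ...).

Iterating π from 2 gives 2 → 6 → 2; that is the 2-cycle (2 6).
Continuing from each remaining unvisited element yields (2 6)(7 10)(8 9).

(2 6)(7 10)(8 9)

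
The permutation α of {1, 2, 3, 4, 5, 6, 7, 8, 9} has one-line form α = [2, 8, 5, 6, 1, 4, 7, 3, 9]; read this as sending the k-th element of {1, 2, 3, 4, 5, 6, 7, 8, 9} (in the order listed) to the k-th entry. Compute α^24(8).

2

Tracing 8 → 3 → … returns to 8 after 5 steps, so 8 lies in a 5-cycle (1, 2, 8, 3, 5).
Since the cycle has length 5, α^24 acts on it the same as α^4 (24 mod 5 = 4).
Stepping 4 places around the cycle: 8 → 3 → 5 → 1 → 2.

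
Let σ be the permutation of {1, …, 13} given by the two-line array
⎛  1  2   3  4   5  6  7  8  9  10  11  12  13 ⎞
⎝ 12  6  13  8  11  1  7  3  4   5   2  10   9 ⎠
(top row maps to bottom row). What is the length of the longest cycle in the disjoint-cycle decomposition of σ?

Decomposing into disjoint cycles gives (1 12 10 5 11 2 6)(3 13 9 4 8); the longest has length 7.

7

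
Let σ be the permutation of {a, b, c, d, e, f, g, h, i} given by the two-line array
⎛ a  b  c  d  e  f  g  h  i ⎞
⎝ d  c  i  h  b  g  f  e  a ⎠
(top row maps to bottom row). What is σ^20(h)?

d

Tracing h → e → … returns to h after 7 steps, so h lies in a 7-cycle (a d h e b c i).
Since the cycle has length 7, σ^20 acts on it the same as σ^6 (20 mod 7 = 6).
Advancing 6 steps from h: h → e → b → c → i → a → d.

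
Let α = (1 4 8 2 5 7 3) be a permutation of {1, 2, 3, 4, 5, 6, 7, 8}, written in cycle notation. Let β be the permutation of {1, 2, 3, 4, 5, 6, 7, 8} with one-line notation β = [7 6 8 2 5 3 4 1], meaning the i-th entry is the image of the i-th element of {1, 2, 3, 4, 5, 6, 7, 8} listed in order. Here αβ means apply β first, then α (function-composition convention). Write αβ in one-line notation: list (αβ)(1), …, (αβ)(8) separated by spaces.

Chase each element through β then α: 1 → 7 → 3; 2 → 6 → 6; 3 → 8 → 2; 4 → 2 → 5; 5 → 5 → 7; 6 → 3 → 1; 7 → 4 → 8; 8 → 1 → 4.
Collecting the images, αβ = [3 6 2 5 7 1 8 4].

3 6 2 5 7 1 8 4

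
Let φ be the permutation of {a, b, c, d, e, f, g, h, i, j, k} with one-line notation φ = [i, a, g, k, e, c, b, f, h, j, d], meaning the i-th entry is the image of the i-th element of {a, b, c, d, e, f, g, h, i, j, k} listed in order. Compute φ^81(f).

a

Tracing f → c → … returns to f after 7 steps, so f lies in a 7-cycle (a, i, h, f, c, g, b).
On a 7-cycle, φ^7 is the identity, so φ^81 = φ^4 there (81 ≡ 4 mod 7).
Stepping 4 places around the cycle: f → c → g → b → a.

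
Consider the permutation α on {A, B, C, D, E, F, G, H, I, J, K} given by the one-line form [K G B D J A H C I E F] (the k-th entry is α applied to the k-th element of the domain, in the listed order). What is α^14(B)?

Tracing B → G → … returns to B after 4 steps, so B lies in a 4-cycle (B G H C).
On a 4-cycle, α^4 is the identity, so α^14 = α^2 there (14 ≡ 2 mod 4).
Advancing 2 steps from B: B → G → H.

H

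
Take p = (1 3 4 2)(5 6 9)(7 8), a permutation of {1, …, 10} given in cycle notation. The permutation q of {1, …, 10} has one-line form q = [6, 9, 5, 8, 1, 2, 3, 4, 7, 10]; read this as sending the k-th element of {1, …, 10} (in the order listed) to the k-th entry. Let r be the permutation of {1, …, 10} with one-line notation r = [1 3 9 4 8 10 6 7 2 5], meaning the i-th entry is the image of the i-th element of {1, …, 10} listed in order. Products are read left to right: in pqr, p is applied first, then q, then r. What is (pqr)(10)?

Chase 10: p(10) = 10; q(10) = 10; r(10) = 5. Hence (pqr)(10) = 5.

5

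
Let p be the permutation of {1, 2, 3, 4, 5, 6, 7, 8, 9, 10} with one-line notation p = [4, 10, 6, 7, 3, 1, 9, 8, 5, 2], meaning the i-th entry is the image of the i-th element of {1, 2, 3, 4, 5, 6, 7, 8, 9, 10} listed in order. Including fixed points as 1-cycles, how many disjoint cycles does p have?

3

The cycle decomposition is (1, 4, 7, 9, 5, 3, 6)(2, 10)(8), which has 3 cycles (counting 1-cycles).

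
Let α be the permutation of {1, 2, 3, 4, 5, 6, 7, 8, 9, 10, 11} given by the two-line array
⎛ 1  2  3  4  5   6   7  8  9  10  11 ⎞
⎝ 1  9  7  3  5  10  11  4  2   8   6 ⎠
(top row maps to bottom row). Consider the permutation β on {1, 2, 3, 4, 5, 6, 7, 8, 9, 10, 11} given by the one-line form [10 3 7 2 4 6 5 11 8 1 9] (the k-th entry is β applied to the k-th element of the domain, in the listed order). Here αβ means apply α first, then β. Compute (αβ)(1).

(αβ)(1) = β(α(1)). α(1) = 1, then β(1) = 10. So (αβ)(1) = 10.

10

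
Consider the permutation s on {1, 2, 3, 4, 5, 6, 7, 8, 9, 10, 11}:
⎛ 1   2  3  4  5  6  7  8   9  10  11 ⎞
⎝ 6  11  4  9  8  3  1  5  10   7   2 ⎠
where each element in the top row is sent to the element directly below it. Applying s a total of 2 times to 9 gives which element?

7

Tracing 9 → 10 → … returns to 9 after 7 steps, so 9 lies in a 7-cycle (1 6 3 4 9 10 7).
Stepping 2 places around the cycle: 9 → 10 → 7.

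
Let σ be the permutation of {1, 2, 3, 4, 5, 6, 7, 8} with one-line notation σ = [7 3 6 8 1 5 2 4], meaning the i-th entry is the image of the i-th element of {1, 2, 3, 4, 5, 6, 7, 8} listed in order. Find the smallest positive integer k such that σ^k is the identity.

6

Writing σ as disjoint cycles, the cycle lengths are 6, 2.
The order of σ is the least common multiple of its cycle lengths: lcm(6, 2) = 6.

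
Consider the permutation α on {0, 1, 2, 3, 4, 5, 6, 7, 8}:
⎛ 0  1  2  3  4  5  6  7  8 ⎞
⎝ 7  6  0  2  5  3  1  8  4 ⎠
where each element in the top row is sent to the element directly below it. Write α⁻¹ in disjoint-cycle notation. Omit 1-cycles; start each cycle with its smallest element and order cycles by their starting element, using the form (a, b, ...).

First write α in disjoint cycles: (0, 7, 8, 4, 5, 3, 2)(1, 6).
The inverse reverses every cycle; in canonical form, α⁻¹ = (0, 2, 3, 5, 4, 8, 7)(1, 6).

(0, 2, 3, 5, 4, 8, 7)(1, 6)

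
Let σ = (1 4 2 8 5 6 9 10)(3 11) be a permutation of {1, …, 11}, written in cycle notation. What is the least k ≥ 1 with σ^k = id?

8

The cycle type of σ is (8, 2, 1).
Since disjoint cycles commute, ord(σ) = lcm(8, 2) = 8.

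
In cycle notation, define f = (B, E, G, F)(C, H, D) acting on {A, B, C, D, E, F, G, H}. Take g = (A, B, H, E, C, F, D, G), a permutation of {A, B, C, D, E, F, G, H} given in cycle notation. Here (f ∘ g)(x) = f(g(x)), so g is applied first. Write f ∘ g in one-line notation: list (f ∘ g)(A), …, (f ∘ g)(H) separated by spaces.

E D B F H C A G

Chase each element through g then f: A → B → E; B → H → D; C → F → B; D → G → F; E → C → H; F → D → C; G → A → A; H → E → G.
So f ∘ g in one-line form is E D B F H C A G.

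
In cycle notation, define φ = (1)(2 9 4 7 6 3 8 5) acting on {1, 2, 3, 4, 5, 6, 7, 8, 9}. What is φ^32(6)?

6

6 lies in the 8-cycle (2 9 4 7 6 3 8 5).
Powers repeat with period 8 on this cycle, and 32 mod 8 = 0, so φ^32(6) = φ^0(6).
So φ^32(6) = 6.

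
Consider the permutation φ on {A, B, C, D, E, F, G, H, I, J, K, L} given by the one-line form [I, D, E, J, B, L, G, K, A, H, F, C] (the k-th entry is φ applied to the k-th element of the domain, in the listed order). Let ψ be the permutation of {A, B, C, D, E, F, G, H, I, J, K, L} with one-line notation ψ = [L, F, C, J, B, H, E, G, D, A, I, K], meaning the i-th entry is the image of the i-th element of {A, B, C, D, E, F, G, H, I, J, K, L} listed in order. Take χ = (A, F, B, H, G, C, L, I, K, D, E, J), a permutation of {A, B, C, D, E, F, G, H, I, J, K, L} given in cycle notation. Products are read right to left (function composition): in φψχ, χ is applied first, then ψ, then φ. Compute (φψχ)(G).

Chase G: χ(G) = C; ψ(C) = C; φ(C) = E. Hence (φψχ)(G) = E.

E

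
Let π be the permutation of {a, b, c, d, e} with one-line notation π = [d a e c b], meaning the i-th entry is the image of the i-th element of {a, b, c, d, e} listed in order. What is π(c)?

e

c is element number 3 of the domain, and entry number 3 of the one-line form is e, so π(c) = e.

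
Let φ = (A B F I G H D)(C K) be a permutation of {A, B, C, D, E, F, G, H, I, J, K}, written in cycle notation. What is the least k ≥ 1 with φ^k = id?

14

The disjoint cycles have lengths 7, 2, 1, 1.
The order of φ is the least common multiple of its cycle lengths: lcm(7, 2) = 14.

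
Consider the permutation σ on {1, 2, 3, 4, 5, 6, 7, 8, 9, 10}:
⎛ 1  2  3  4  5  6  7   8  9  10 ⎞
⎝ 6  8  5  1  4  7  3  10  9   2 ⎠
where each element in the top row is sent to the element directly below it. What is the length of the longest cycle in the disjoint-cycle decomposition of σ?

6

Decomposing into disjoint cycles gives (1 6 7 3 5 4)(2 8 10); the longest has length 6.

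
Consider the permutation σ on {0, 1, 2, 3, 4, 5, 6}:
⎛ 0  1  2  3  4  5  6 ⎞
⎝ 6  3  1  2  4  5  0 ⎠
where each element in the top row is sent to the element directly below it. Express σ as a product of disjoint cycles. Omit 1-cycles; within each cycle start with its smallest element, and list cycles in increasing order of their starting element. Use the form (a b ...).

Start at 0 and follow images: 0 → 6 → 0, giving the cycle (0 6).
Repeating from the next unused element and collecting all non-trivial cycles gives (0 6)(1 3 2).

(0 6)(1 3 2)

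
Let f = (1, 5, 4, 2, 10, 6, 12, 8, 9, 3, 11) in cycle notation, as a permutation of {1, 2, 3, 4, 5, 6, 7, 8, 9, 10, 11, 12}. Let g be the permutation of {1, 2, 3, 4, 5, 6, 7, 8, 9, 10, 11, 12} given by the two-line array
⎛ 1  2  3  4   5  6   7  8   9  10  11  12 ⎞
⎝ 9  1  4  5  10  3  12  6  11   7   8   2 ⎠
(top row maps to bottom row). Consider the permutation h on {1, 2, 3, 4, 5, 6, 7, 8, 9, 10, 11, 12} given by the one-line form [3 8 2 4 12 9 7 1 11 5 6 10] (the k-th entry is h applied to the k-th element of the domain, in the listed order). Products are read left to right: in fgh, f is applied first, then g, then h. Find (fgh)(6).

8

Apply the permutations in order: f(6) = 12, then g(12) = 2, then h(2) = 8. So (fgh)(6) = 8.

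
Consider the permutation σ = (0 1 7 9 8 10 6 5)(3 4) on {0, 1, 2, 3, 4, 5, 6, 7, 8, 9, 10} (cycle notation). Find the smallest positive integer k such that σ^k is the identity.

The disjoint cycles have lengths 8, 2, 1.
The order of σ is the least common multiple of its cycle lengths: lcm(8, 2) = 8.

8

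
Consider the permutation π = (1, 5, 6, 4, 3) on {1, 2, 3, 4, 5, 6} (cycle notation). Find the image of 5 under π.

Within (1, 5, 6, 4, 3), 5 ↦ 6.

6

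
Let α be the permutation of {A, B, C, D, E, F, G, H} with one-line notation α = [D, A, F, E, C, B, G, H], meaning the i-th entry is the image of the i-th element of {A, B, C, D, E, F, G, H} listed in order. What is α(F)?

F is element number 6 of the domain, and entry number 6 of the one-line form is B, so α(F) = B.

B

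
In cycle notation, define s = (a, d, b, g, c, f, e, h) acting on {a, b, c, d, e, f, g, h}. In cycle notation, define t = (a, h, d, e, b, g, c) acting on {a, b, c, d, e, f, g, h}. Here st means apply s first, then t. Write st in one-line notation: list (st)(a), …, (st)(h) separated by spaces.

For each element, apply s then t: a → d → e; b → g → c; c → f → f; d → b → g; e → h → d; f → e → b; g → c → a; h → a → h.
Collecting the images, st = [e c f g d b a h].

e c f g d b a h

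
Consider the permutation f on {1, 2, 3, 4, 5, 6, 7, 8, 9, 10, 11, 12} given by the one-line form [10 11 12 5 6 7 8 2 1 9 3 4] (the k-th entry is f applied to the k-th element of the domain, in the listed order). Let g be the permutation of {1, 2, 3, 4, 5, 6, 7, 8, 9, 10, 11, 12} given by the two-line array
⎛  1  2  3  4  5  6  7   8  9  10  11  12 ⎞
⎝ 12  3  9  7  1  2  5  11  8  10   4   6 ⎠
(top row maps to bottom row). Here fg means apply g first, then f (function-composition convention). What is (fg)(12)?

7

g(12) = 6, then f(6) = 7; composing gives (fg)(12) = 7.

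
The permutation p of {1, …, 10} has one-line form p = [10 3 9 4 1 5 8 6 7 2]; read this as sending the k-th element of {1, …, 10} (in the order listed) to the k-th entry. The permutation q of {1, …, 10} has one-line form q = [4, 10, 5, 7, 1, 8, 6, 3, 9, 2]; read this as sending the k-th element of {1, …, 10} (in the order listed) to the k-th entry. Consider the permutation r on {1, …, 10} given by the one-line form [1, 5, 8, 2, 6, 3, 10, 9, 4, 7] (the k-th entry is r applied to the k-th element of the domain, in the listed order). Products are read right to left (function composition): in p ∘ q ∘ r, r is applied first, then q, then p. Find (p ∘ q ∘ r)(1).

(p ∘ q ∘ r)(1) = p(q(r(1))). r(1) = 1, then q(1) = 4, then p(4) = 4, so the result is 4.

4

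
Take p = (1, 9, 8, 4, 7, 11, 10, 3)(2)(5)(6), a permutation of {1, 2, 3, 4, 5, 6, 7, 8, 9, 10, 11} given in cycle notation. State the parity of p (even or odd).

odd

The cycle lengths are 8, 1, 1, 1.
A cycle is odd iff its length is even; p has 1 even-length cycle, so sgn(p) = (−1)^1 and p is odd.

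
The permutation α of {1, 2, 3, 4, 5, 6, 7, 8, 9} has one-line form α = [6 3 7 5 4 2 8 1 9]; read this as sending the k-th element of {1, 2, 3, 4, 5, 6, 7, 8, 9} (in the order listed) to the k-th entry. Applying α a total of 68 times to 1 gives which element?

Tracing 1 → 6 → … returns to 1 after 6 steps, so 1 lies in a 6-cycle (1, 6, 2, 3, 7, 8).
Since the cycle has length 6, α^68 acts on it the same as α^2 (68 mod 6 = 2).
Advancing 2 steps from 1: 1 → 6 → 2.

2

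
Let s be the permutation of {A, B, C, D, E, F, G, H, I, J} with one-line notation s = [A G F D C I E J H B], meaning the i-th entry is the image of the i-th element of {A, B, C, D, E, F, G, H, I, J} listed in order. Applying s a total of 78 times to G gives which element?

Tracing G → E → … returns to G after 8 steps, so G lies in an 8-cycle (B, G, E, C, F, I, H, J).
On an 8-cycle, s^8 is the identity, so s^78 = s^6 there (78 ≡ 6 mod 8).
Stepping 6 places around the cycle: G → E → C → F → I → H → J.

J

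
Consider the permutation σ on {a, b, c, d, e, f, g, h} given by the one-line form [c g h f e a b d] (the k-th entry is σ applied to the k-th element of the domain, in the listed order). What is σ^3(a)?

d

Tracing a → c → … returns to a after 5 steps, so a lies in a 5-cycle (a c h d f).
Advancing 3 steps from a: a → c → h → d.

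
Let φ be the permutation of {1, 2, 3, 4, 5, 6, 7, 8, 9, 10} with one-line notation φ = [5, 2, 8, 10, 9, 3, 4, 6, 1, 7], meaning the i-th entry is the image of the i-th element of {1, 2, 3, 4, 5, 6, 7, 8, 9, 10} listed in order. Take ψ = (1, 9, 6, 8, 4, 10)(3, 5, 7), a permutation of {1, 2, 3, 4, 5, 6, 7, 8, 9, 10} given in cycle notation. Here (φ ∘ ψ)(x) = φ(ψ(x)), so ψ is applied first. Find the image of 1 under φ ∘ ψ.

1

First apply ψ: ψ(1) = 9, then φ(9) = 1. Thus (φ ∘ ψ)(1) = 1.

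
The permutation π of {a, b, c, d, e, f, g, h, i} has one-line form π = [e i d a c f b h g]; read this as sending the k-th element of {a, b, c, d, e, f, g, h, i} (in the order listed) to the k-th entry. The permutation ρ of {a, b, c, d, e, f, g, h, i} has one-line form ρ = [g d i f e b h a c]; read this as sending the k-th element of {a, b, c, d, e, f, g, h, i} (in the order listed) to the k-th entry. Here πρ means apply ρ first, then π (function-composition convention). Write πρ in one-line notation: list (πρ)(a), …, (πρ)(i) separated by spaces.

b a g f c i h e d

(πρ)(x) = π(ρ(x)). Computing each image: π(ρ(a)) = π(g) = b, π(ρ(b)) = π(d) = a, π(ρ(c)) = π(i) = g, π(ρ(d)) = π(f) = f, π(ρ(e)) = π(e) = c, π(ρ(f)) = π(b) = i, π(ρ(g)) = π(h) = h, π(ρ(h)) = π(a) = e, π(ρ(i)) = π(c) = d.
Hence πρ = [b a g f c i h e d].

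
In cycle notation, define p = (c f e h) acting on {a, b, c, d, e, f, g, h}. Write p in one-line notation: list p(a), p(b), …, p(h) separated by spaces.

a b f d h e g c

Reading each image from the cycles: a→a, b→b, c→f, d→d, e→h, f→e, g→g, h→c.
Listing these in domain order gives a b f d h e g c.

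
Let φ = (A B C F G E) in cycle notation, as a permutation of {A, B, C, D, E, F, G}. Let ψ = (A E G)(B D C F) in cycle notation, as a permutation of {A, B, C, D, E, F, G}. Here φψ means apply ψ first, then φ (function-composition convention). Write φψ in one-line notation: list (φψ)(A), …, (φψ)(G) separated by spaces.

For each element, apply ψ then φ: A → E → A; B → D → D; C → F → G; D → C → F; E → G → E; F → B → C; G → A → B.
Collecting the images, φψ = [A D G F E C B].

A D G F E C B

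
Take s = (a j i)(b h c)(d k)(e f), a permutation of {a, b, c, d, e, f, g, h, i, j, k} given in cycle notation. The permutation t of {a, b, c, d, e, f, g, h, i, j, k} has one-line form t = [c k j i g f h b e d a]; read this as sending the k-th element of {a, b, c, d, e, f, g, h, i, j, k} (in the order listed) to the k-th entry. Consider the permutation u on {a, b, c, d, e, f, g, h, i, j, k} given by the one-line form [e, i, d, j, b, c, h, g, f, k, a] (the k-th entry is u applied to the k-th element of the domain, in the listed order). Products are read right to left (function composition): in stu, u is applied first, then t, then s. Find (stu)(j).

(stu)(j) = s(t(u(j))). u(j) = k, then t(k) = a, then s(a) = j, so the result is j.

j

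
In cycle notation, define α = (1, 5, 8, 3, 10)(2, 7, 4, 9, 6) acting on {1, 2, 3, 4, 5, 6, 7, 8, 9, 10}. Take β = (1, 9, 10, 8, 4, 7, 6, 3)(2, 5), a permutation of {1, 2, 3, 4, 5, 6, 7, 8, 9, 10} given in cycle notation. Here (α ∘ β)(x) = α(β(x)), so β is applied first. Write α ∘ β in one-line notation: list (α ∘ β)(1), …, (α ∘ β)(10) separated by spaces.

6 8 5 4 7 10 2 9 1 3

(α ∘ β)(x) = α(β(x)). Computing each image: α(β(1)) = α(9) = 6, α(β(2)) = α(5) = 8, α(β(3)) = α(1) = 5, α(β(4)) = α(7) = 4, α(β(5)) = α(2) = 7, α(β(6)) = α(3) = 10, α(β(7)) = α(6) = 2, α(β(8)) = α(4) = 9, α(β(9)) = α(10) = 1, α(β(10)) = α(8) = 3.
Hence α ∘ β = [6 8 5 4 7 10 2 9 1 3].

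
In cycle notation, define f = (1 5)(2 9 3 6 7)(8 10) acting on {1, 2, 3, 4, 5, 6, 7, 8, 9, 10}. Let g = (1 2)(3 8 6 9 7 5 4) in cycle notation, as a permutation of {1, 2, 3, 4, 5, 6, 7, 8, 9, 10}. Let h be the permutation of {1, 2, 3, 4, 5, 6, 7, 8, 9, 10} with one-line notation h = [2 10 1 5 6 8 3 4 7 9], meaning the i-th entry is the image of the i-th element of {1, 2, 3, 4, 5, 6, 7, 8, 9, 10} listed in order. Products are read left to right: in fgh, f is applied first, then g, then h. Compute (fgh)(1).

5

Apply the permutations in order: f(1) = 5, then g(5) = 4, then h(4) = 5. So (fgh)(1) = 5.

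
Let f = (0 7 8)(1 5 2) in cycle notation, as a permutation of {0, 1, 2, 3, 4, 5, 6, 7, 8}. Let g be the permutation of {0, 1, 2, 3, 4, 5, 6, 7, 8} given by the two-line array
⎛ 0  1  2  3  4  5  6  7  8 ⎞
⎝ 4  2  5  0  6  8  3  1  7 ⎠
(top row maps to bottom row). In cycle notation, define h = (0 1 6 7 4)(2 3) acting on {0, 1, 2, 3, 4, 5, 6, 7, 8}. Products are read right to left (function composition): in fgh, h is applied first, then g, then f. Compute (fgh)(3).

(fgh)(3) = f(g(h(3))). h(3) = 2, then g(2) = 5, then f(5) = 2, so the result is 2.

2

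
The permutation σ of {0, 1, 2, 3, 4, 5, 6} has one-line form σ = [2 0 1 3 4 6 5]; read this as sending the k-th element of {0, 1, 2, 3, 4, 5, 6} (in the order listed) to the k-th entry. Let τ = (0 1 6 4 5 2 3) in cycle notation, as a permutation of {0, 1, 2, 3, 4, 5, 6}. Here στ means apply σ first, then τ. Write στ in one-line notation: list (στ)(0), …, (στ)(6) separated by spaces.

3 1 6 0 5 4 2

Chase each element through σ then τ: 0 → 2 → 3; 1 → 0 → 1; 2 → 1 → 6; 3 → 3 → 0; 4 → 4 → 5; 5 → 6 → 4; 6 → 5 → 2.
Collecting the images, στ = [3 1 6 0 5 4 2].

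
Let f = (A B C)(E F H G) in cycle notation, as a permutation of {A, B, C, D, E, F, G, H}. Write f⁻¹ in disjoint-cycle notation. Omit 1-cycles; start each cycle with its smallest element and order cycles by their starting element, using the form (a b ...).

The inverse reverses each cycle.
After reversing and putting each cycle's least element first, f⁻¹ = (A C B)(E G H F).

(A C B)(E G H F)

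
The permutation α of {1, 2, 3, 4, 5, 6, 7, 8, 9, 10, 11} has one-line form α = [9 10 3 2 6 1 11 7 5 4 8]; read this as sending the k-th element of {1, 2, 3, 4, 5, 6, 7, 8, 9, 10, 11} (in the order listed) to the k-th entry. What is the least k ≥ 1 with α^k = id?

12

Writing α as disjoint cycles, the cycle lengths are 4, 3, 3, 1.
The order of α is the least common multiple of its cycle lengths: lcm(4, 3, 3) = 12.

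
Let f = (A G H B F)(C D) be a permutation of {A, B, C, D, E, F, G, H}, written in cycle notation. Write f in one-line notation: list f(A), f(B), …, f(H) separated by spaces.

Each element maps to the next entry in its cycle (wrapping to the front): A→G, B→F, C→D, D→C, E→E, F→A, G→H, H→B.
Listing these in domain order gives G F D C E A H B.

G F D C E A H B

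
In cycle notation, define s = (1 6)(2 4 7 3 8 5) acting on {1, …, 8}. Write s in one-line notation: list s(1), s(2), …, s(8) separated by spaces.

Each element maps to the next entry in its cycle (wrapping to the front): 1→6, 2→4, 3→8, 4→7, 5→2, 6→1, 7→3, 8→5.
Listing these in domain order gives 6 4 8 7 2 1 3 5.

6 4 8 7 2 1 3 5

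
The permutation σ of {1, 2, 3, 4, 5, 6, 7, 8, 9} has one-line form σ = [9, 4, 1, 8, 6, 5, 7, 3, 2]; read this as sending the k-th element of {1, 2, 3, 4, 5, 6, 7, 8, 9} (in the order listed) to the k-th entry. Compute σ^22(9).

Tracing 9 → 2 → … returns to 9 after 6 steps, so 9 lies in a 6-cycle (1, 9, 2, 4, 8, 3).
Powers repeat with period 6 on this cycle, and 22 mod 6 = 4, so σ^22(9) = σ^4(9).
Advancing 4 steps from 9: 9 → 2 → 4 → 8 → 3.

3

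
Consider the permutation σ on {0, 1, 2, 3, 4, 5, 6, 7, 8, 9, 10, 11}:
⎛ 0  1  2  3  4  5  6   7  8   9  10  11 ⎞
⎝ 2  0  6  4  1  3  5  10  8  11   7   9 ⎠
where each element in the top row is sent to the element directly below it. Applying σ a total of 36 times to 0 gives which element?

Tracing 0 → 2 → … returns to 0 after 7 steps, so 0 lies in a 7-cycle (0 2 6 5 3 4 1).
On a 7-cycle, σ^7 is the identity, so σ^36 = σ^1 there (36 ≡ 1 mod 7).
Advancing 1 step from 0: 0 → 2.

2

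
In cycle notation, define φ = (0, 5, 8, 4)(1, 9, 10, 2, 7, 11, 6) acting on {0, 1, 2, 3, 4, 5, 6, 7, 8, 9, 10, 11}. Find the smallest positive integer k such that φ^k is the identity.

28

The disjoint cycles have lengths 7, 4, 1.
Since disjoint cycles commute, ord(φ) = lcm(7, 4) = 28.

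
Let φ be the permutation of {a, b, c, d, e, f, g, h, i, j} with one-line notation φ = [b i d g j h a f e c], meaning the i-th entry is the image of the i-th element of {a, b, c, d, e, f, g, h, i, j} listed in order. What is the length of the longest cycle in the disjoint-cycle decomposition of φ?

8

Decomposing into disjoint cycles gives (a, b, i, e, j, c, d, g)(f, h); the longest has length 8.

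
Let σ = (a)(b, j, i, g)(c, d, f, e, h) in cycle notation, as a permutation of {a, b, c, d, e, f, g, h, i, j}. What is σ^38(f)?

c

f lies in the 5-cycle (c, d, f, e, h).
Since the cycle has length 5, σ^38 acts on it the same as σ^3 (38 mod 5 = 3).
Advancing 3 steps from f: f → e → h → c.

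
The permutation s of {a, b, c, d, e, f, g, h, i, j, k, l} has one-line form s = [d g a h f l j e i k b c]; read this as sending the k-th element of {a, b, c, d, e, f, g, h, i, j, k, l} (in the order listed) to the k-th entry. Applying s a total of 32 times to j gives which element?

Tracing j → k → … returns to j after 4 steps, so j lies in a 4-cycle (b g j k).
Powers repeat with period 4 on this cycle, and 32 mod 4 = 0, so s^32(j) = s^0(j).
So s^32(j) = j.

j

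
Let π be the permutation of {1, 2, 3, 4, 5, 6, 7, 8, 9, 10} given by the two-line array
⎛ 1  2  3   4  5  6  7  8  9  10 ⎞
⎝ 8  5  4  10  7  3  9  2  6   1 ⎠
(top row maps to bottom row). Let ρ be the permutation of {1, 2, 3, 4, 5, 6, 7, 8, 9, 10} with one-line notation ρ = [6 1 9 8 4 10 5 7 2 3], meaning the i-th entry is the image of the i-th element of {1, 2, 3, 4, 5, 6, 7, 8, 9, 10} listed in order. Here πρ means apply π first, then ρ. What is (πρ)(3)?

8

(πρ)(3) = ρ(π(3)). π(3) = 4, then ρ(4) = 8. So (πρ)(3) = 8.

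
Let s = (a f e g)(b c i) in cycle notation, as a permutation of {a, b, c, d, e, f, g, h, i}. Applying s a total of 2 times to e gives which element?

a

e lies in the 4-cycle (a f e g).
Advancing 2 steps from e: e → g → a.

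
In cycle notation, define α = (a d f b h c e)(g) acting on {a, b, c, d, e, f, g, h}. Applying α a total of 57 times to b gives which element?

b lies in the 7-cycle (a d f b h c e).
On a 7-cycle, α^7 is the identity, so α^57 = α^1 there (57 ≡ 1 mod 7).
Stepping 1 place around the cycle: b → h.

h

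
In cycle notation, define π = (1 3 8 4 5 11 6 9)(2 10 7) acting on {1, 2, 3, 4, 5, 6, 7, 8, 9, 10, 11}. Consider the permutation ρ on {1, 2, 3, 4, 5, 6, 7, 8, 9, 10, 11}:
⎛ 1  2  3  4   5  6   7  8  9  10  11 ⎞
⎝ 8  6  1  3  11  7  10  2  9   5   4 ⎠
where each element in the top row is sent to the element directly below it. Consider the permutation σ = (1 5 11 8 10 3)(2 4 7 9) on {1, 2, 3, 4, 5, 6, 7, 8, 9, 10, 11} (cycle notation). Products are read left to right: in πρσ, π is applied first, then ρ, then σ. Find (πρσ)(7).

6

(πρσ)(7) = σ(ρ(π(7))). π(7) = 2, then ρ(2) = 6, then σ(6) = 6, so the result is 6.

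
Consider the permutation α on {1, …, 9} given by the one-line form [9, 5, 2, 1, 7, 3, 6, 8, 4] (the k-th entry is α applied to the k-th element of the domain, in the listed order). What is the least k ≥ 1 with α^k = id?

15

Decomposing into disjoint cycles gives cycle lengths 5, 3, 1.
Since disjoint cycles commute, ord(α) = lcm(5, 3) = 15.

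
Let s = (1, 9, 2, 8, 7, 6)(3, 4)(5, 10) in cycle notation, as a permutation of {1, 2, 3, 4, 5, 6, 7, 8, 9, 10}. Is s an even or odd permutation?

The cycle lengths are 6, 2, 2.
A cycle of length ℓ contributes ℓ−1 transpositions, so s is a product of 5 + 1 + 1 = 7 transpositions — odd.

odd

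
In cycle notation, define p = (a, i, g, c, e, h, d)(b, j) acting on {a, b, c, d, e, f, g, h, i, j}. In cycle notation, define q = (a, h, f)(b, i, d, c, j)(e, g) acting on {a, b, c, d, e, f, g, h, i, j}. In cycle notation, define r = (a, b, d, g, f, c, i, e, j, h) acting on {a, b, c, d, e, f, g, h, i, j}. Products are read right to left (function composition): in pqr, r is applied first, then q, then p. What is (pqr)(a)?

Chase a: r(a) = b; q(b) = i; p(i) = g. Hence (pqr)(a) = g.

g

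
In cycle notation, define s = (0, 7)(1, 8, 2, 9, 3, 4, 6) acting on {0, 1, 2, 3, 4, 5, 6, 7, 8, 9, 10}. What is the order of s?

The cycle type of s is (7, 2, 1, 1).
The order is lcm(7, 2) = 14.

14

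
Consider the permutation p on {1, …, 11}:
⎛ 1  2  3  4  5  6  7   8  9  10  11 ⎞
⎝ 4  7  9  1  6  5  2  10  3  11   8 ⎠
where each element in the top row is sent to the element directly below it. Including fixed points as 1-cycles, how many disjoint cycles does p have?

5

The cycle decomposition is (1, 4)(2, 7)(3, 9)(5, 6)(8, 10, 11), which has 5 cycles (counting 1-cycles).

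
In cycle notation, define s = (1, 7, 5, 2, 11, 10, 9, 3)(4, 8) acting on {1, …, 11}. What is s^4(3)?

3 lies in the 8-cycle (1, 7, 5, 2, 11, 10, 9, 3).
Advancing 4 steps from 3: 3 → 1 → 7 → 5 → 2.

2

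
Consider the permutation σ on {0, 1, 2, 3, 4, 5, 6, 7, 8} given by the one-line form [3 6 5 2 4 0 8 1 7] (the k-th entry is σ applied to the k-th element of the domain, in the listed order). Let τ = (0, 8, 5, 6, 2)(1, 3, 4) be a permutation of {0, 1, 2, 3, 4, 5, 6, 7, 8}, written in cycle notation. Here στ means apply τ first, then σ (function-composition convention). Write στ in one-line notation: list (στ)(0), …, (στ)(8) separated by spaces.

Chase each element through τ then σ: 0 → 8 → 7; 1 → 3 → 2; 2 → 0 → 3; 3 → 4 → 4; 4 → 1 → 6; 5 → 6 → 8; 6 → 2 → 5; 7 → 7 → 1; 8 → 5 → 0.
So στ in one-line form is 7 2 3 4 6 8 5 1 0.

7 2 3 4 6 8 5 1 0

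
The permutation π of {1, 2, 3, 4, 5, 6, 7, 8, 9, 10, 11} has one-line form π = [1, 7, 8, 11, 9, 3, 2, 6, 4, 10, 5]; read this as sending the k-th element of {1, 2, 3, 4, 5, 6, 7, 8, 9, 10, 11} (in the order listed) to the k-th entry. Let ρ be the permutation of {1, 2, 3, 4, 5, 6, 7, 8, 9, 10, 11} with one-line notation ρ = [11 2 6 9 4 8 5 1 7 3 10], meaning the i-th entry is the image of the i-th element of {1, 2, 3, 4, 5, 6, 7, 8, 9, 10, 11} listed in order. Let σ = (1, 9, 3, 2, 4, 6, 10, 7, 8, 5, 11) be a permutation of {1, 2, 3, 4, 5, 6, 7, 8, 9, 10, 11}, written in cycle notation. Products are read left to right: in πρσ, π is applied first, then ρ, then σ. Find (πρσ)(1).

1

Apply the permutations in order: π(1) = 1, then ρ(1) = 11, then σ(11) = 1. So (πρσ)(1) = 1.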